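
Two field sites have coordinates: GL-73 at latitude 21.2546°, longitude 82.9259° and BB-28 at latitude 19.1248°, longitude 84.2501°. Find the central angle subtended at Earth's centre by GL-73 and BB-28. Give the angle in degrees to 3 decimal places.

Δφ = -2.1298°,  Δλ = 1.3242°
a = sin²(Δφ/2) + cos φ₁ cos φ₂ sin²(Δλ/2) = 0.000463
c = 2·arcsin(√a) = 0.043037 rad = 2.4659°

2.466°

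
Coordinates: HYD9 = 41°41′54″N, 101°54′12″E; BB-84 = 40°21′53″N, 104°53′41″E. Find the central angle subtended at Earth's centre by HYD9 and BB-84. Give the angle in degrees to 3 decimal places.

HYD9: φ = +41.69833°, λ = +101.90333°
BB-84: φ = +40.36472°, λ = +104.89472°
Δφ = -1.3336°,  Δλ = 2.9914°
a = sin²(Δφ/2) + cos φ₁ cos φ₂ sin²(Δλ/2) = 0.000523
c = 2·arcsin(√a) = 0.045744 rad = 2.6209°

2.621°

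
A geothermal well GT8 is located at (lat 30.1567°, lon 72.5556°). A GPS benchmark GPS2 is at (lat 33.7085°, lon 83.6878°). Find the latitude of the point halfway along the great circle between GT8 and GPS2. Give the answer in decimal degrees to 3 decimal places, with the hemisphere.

Bx = cos φ₂ cos Δλ = 0.816220,  By = cos φ₂ sin Δλ = 0.160612
φₘ = atan2(sin φ₁ + sin φ₂, √((cos φ₁ + Bx)² + By²)) = 32.05423°
λₘ = λ₁ + atan2(By, cos φ₁ + Bx) = 78.01380°

32.054°N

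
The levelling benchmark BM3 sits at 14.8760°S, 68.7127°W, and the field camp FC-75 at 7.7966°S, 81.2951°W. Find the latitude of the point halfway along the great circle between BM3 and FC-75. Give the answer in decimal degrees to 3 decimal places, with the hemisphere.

11.403°S

Bx = cos φ₂ cos Δλ = 0.966962,  By = cos φ₂ sin Δλ = -0.215830
φₘ = atan2(sin φ₁ + sin φ₂, √((cos φ₁ + Bx)² + By²)) = -11.40318°
λₘ = λ₁ + atan2(By, cos φ₁ + Bx) = -75.08223°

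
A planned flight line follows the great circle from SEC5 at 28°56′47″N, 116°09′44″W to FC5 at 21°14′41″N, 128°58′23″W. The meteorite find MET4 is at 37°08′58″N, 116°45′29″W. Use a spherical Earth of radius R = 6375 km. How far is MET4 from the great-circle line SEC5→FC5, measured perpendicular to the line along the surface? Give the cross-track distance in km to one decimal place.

SEC5: φ = +28.94639°, λ = -116.16222°
FC5: φ = +21.24472°, λ = -128.97306°
MET4: φ = +37.14944°, λ = -116.75806°
δ₁₃ = central angle SEC5→MET4 = 0.143434 rad  (haversine)
θ₁₃ = bearing SEC5→MET4 = 356.676°,  θ₁₂ = bearing SEC5→FC5 = 239.284°
dₓₜ = R·arcsin(sin δ₁₃ · sin(θ₁₃ − θ₁₂)) = 6375·arcsin(0.14294·sin(117.392°)) = 811.281 km
|dₓₜ| = 811.281 km

811.3 km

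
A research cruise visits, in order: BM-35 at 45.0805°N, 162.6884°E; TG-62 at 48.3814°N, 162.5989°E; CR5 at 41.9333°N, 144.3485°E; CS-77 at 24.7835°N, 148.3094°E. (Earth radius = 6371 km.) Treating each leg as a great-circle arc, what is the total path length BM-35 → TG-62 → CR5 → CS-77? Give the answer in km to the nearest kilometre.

BM-35→TG-62: c = 0.057622 rad, d = 367.11 km
TG-62→CR5: c = 0.250374 rad, d = 1595.14 km
CR5→CS-77: c = 0.304744 rad, d = 1941.52 km
Total = 367.11 + 1595.14 + 1941.52 = 3903.77 km

3904 km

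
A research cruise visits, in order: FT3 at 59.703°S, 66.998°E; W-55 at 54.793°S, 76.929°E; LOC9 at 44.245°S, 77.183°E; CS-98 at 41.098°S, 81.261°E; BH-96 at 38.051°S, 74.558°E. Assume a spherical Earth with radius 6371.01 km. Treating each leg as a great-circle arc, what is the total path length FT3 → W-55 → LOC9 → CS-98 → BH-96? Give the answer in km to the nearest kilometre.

FT3→W-55: c = 0.126795 rad, d = 807.81 km
W-55→LOC9: c = 0.184119 rad, d = 1173.03 km
LOC9→CS-98: c = 0.075845 rad, d = 483.21 km
CS-98→BH-96: c = 0.104643 rad, d = 666.68 km
Total = 807.81 + 1173.03 + 483.21 + 666.68 = 3130.72 km

3131 km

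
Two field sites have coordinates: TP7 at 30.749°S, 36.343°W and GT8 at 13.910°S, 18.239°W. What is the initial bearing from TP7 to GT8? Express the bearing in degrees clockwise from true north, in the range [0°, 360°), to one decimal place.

Δλ = 18.1040°
y = sin Δλ · cos φ₂ = 0.301630
x = cos φ₁ sin φ₂ − sin φ₁ cos φ₂ cos Δλ = 0.265114
θ = atan2(y, x) = 48.6865° → 48.6865° (mod 360°)

48.7°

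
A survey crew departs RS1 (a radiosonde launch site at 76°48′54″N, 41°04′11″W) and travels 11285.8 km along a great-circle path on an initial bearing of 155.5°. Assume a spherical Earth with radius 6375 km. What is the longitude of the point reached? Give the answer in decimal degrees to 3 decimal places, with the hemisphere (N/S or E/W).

14.791°W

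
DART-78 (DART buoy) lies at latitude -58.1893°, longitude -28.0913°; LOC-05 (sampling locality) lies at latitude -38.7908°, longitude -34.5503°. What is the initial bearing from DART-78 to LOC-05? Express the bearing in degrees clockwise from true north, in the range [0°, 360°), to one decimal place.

345.0°

Δλ = -6.4590°
y = sin Δλ · cos φ₂ = -0.087681
x = cos φ₁ sin φ₂ − sin φ₁ cos φ₂ cos Δλ = 0.327932
θ = atan2(y, x) = -14.9693° → 345.0307° (mod 360°)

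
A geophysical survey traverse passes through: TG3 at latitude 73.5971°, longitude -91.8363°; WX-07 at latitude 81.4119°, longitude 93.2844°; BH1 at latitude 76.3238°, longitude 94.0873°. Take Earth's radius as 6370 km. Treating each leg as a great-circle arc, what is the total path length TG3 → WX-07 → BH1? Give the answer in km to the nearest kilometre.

3342 km

TG3→WX-07: c = 0.435777 rad, d = 2775.90 km
WX-07→BH1: c = 0.088843 rad, d = 565.93 km
Total = 2775.90 + 565.93 = 3341.83 km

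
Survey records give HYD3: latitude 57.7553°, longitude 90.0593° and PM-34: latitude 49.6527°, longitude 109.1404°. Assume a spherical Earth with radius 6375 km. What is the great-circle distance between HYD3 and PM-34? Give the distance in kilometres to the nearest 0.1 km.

Δφ = -8.1026°,  Δλ = 19.0811°
a = sin²(Δφ/2) + cos φ₁ cos φ₂ sin²(Δλ/2) = 0.014481
c = 2·arcsin(√a) = 0.241256 rad = 13.8229°
d = R·c = 6375 × 0.241256 = 1538.0 km

1538.0 km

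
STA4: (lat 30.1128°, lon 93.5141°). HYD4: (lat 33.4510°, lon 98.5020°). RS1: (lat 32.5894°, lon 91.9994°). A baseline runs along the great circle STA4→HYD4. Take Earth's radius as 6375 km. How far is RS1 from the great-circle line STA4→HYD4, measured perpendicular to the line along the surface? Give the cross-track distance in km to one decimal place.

δ₁₃ = central angle STA4→RS1 = 0.048764 rad  (haversine)
θ₁₃ = bearing STA4→RS1 = 332.813°,  θ₁₂ = bearing STA4→HYD4 = 50.493°
dₓₜ = R·arcsin(sin δ₁₃ · sin(θ₁₃ − θ₁₂)) = 6375·arcsin(0.04874·sin(282.319°)) = -303.706 km
|dₓₜ| = 303.706 km

303.7 km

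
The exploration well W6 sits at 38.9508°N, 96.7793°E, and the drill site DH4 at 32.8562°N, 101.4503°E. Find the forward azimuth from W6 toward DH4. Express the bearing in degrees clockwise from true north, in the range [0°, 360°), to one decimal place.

146.8°

Δλ = 4.6710°
y = sin Δλ · cos φ₂ = 0.068407
x = cos φ₁ sin φ₂ − sin φ₁ cos φ₂ cos Δλ = -0.104416
θ = atan2(y, x) = 146.7696° → 146.7696° (mod 360°)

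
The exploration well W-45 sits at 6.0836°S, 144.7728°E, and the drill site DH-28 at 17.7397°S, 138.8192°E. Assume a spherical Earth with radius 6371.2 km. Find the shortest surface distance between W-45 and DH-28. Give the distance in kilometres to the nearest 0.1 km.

1448.4 km

Δφ = -11.6561°,  Δλ = -5.9536°
a = sin²(Δφ/2) + cos φ₁ cos φ₂ sin²(Δλ/2) = 0.012865
c = 2·arcsin(√a) = 0.227339 rad = 13.0256°
d = R·c = 6371.2 × 0.227339 = 1448.4 km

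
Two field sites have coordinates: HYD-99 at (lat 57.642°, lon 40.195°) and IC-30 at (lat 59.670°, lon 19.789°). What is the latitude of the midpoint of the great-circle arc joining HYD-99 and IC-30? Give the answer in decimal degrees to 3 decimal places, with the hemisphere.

59.060°N

Bx = cos φ₂ cos Δλ = 0.473290,  By = cos φ₂ sin Δλ = -0.176071
φₘ = atan2(sin φ₁ + sin φ₂, √((cos φ₁ + Bx)² + By²)) = 59.05990°
λₘ = λ₁ + atan2(By, cos φ₁ + Bx) = 30.29167°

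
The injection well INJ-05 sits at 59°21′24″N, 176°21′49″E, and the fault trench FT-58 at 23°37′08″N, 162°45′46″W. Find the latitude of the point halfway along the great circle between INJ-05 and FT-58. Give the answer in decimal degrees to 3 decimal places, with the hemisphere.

41.923°N

INJ-05: φ = +59.35667°, λ = +176.36361°
FT-58: φ = +23.61889°, λ = -162.76278°
Bx = cos φ₂ cos Δλ = 0.856097,  By = cos φ₂ sin Δλ = 0.326460
φₘ = atan2(sin φ₁ + sin φ₂, √((cos φ₁ + Bx)² + By²)) = 41.92336°
λₘ = λ₁ + atan2(By, cos φ₁ + Bx) = -170.19340°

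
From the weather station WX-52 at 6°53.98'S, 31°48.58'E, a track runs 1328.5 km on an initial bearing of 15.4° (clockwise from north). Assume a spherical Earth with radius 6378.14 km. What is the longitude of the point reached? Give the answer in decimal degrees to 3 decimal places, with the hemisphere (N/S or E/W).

34.968°E

WX-52: φ = -6.89967°, λ = +31.80967°
δ = d/R = 1328.5/6378.14 = 0.208290 rad
φ₂ = arcsin(sin φ₁ cos δ + cos φ₁ sin δ cos θ)
   = arcsin(-0.12013·0.97839 + 0.99276·0.20679·0.96410) = 4.61063°
λ₂ = λ₁ + atan2(sin θ sin δ cos φ₁, cos δ − sin φ₁ sin φ₂) = 34.96779°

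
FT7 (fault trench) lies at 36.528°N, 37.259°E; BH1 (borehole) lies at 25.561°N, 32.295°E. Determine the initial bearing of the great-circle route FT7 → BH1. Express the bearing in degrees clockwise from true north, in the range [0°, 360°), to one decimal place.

Δλ = -4.9640°
y = sin Δλ · cos φ₂ = -0.078061
x = cos φ₁ sin φ₂ − sin φ₁ cos φ₂ cos Δλ = -0.188230
θ = atan2(y, x) = -157.4757° → 202.5243° (mod 360°)

202.5°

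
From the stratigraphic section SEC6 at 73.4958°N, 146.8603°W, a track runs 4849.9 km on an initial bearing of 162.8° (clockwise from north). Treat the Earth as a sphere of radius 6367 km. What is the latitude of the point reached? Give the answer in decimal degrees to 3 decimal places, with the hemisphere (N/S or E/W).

30.433°N

δ = d/R = 4849.9/6367 = 0.761725 rad
φ₂ = arcsin(sin φ₁ cos δ + cos φ₁ sin δ cos θ)
   = arcsin(0.95880·0.72365 + 0.28409·0.69017·-0.95528) = 30.43316°
λ₂ = λ₁ + atan2(sin θ sin δ cos φ₁, cos δ − sin φ₁ sin φ₂) = -133.16836°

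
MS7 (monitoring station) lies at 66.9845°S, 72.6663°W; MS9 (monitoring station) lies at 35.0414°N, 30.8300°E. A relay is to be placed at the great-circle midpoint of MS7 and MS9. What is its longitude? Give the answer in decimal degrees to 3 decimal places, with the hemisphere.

3.239°E

Bx = cos φ₂ cos Δλ = -0.191079,  By = cos φ₂ sin Δλ = 0.796128
φₘ = atan2(sin φ₁ + sin φ₂, √((cos φ₁ + Bx)² + By²)) = -22.87003°
λₘ = λ₁ + atan2(By, cos φ₁ + Bx) = 3.23860°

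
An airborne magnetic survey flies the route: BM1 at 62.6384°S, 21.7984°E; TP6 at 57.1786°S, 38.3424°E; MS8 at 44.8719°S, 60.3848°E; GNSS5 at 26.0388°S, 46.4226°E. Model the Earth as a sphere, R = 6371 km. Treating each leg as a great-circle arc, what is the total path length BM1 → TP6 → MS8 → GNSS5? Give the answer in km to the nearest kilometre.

BM1→TP6: c = 0.172550 rad, d = 1099.32 km
TP6→MS8: c = 0.320926 rad, d = 2044.62 km
MS8→GNSS5: c = 0.382726 rad, d = 2438.35 km
Total = 1099.32 + 2044.62 + 2438.35 = 5582.28 km

5582 km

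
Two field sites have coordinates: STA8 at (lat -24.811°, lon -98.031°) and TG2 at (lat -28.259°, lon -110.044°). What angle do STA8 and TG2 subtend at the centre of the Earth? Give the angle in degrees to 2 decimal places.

11.28°

Δφ = -3.4480°,  Δλ = -12.0130°
a = sin²(Δφ/2) + cos φ₁ cos φ₂ sin²(Δλ/2) = 0.009660
c = 2·arcsin(√a) = 0.196885 rad = 11.2807°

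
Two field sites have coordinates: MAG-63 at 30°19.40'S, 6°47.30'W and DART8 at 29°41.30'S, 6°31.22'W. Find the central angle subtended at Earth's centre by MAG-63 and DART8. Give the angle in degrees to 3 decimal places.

0.676°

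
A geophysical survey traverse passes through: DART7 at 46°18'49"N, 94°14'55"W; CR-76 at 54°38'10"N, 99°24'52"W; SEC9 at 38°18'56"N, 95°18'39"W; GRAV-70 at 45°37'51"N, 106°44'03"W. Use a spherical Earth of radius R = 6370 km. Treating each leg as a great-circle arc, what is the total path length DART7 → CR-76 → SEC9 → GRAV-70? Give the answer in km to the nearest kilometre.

4079 km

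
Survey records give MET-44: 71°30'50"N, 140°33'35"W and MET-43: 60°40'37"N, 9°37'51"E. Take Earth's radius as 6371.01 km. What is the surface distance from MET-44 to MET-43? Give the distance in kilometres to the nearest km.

5137 km

MET-44: φ = +71.51389°, λ = -140.55972°
MET-43: φ = +60.67694°, λ = +9.63083°
Δφ = -10.8369°,  Δλ = 150.1906°
a = sin²(Δφ/2) + cos φ₁ cos φ₂ sin²(Δλ/2) = 0.153926
c = 2·arcsin(√a) = 0.806335 rad = 46.1996°
d = R·c = 6371.01 × 0.806335 = 5137.2 km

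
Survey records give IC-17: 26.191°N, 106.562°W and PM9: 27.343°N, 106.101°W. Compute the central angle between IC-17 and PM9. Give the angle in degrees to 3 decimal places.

1.223°

Δφ = 1.1520°,  Δλ = 0.4610°
a = sin²(Δφ/2) + cos φ₁ cos φ₂ sin²(Δλ/2) = 0.000114
c = 2·arcsin(√a) = 0.021351 rad = 1.2233°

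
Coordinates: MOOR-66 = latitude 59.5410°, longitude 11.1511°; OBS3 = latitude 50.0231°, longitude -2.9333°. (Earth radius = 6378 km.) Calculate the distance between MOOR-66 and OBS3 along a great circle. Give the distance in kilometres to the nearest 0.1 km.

Δφ = -9.5179°,  Δλ = -14.0844°
a = sin²(Δφ/2) + cos φ₁ cos φ₂ sin²(Δλ/2) = 0.011778
c = 2·arcsin(√a) = 0.217485 rad = 12.4609°
d = R·c = 6378 × 0.217485 = 1387.1 km

1387.1 km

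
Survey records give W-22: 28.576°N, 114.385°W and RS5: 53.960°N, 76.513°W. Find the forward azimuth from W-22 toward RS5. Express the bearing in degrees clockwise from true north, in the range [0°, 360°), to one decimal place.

36.5°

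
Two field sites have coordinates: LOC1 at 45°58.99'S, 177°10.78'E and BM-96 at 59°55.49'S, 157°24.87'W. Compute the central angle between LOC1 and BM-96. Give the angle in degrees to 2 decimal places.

LOC1: φ = -45.98317°, λ = +177.17967°
BM-96: φ = -59.92483°, λ = -157.41450°
Δφ = -13.9417°,  Δλ = 25.4058°
a = sin²(Δφ/2) + cos φ₁ cos φ₂ sin²(Δλ/2) = 0.031567
c = 2·arcsin(√a) = 0.357241 rad = 20.4684°

20.47°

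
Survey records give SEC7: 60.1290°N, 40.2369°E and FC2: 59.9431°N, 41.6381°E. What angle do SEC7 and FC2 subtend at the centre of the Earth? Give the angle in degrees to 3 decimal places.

0.724°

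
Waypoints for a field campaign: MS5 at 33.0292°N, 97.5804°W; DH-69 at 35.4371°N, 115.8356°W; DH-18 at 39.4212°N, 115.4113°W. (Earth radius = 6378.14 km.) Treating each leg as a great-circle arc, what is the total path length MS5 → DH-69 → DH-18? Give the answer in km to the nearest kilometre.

2144 km

MS5→DH-69: c = 0.266350 rad, d = 1698.82 km
DH-69→DH-18: c = 0.069784 rad, d = 445.09 km
Total = 1698.82 + 445.09 = 2143.91 km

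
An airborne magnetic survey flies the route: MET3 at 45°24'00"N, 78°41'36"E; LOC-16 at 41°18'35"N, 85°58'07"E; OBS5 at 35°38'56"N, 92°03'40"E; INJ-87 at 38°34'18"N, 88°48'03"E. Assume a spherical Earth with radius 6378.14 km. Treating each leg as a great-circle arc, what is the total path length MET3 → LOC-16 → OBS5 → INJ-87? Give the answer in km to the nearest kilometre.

MET3: φ = +45.40000°, λ = +78.69333°
LOC-16: φ = +41.30972°, λ = +85.96861°
OBS5: φ = +35.64889°, λ = +92.06111°
INJ-87: φ = +38.57167°, λ = +88.80083°
MET3→LOC-16: c = 0.116628 rad, d = 743.87 km
LOC-16→OBS5: c = 0.129119 rad, d = 823.54 km
OBS5→INJ-87: c = 0.068264 rad, d = 435.40 km
Total = 743.87 + 823.54 + 435.40 = 2002.81 km

2003 km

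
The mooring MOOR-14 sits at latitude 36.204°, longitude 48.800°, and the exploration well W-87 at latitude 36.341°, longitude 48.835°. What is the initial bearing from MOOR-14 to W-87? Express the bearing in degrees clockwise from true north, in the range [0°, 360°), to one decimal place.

11.6°

Δλ = 0.0350°
y = sin Δλ · cos φ₂ = 0.000492
x = cos φ₁ sin φ₂ − sin φ₁ cos φ₂ cos Δλ = 0.002391
θ = atan2(y, x) = 11.6279° → 11.6279° (mod 360°)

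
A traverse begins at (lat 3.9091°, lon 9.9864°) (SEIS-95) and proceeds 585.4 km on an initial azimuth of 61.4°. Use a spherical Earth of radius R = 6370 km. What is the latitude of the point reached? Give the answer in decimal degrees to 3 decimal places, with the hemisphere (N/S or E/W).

6.414°N

δ = d/R = 585.4/6370 = 0.091900 rad
φ₂ = arcsin(sin φ₁ cos δ + cos φ₁ sin δ cos θ)
   = arcsin(0.06817·0.99578 + 0.99767·0.09177·0.47869) = 6.41410°
λ₂ = λ₁ + atan2(sin θ sin δ cos φ₁, cos δ − sin φ₁ sin φ₂) = 14.63706°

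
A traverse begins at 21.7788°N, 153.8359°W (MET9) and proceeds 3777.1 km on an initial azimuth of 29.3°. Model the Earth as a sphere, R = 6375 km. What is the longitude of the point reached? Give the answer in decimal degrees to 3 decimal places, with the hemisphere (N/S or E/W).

128.970°W

δ = d/R = 3777.1/6375 = 0.592486 rad
φ₂ = arcsin(sin φ₁ cos δ + cos φ₁ sin δ cos θ)
   = arcsin(0.37102·0.82955 + 0.92862·0.55843·0.87207) = 49.46517°
λ₂ = λ₁ + atan2(sin θ sin δ cos φ₁, cos δ − sin φ₁ sin φ₂) = -128.97010°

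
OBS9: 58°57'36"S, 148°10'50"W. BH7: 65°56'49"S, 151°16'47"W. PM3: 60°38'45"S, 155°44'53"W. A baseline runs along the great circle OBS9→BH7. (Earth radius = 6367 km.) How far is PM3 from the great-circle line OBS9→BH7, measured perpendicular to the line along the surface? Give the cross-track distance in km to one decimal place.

367.3 km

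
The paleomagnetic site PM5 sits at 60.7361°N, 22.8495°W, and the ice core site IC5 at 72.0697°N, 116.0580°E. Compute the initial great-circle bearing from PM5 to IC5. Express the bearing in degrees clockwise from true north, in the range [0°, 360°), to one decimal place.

16.9°

Δλ = 138.9075°
y = sin Δλ · cos φ₂ = 0.202349
x = cos φ₁ sin φ₂ − sin φ₁ cos φ₂ cos Δλ = 0.667499
θ = atan2(y, x) = 16.8644° → 16.8644° (mod 360°)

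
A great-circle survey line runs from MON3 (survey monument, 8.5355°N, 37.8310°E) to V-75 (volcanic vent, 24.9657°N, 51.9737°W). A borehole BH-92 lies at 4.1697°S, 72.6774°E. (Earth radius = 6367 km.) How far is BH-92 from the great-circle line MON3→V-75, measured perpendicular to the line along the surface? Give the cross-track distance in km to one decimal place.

397.7 km

δ₁₃ = central angle MON3→BH-92 = 0.645736 rad  (haversine)
θ₁₃ = bearing MON3→BH-92 = 108.745°,  θ₁₂ = bearing MON3→V-75 = 294.699°
dₓₜ = R·arcsin(sin δ₁₃ · sin(θ₁₃ − θ₁₂)) = 6367·arcsin(0.60179·sin(-185.953°)) = 397.663 km
|dₓₜ| = 397.663 km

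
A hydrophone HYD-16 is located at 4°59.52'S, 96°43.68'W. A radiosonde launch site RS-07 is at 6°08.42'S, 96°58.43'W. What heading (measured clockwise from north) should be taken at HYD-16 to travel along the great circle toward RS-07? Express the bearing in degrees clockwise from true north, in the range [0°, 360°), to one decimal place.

HYD-16: φ = -4.99200°, λ = -96.72800°
RS-07: φ = -6.14033°, λ = -96.97383°
Δλ = -0.2458°
y = sin Δλ · cos φ₂ = -0.004266
x = cos φ₁ sin φ₂ − sin φ₁ cos φ₂ cos Δλ = -0.020042
θ = atan2(y, x) = -167.9836° → 192.0164° (mod 360°)

192.0°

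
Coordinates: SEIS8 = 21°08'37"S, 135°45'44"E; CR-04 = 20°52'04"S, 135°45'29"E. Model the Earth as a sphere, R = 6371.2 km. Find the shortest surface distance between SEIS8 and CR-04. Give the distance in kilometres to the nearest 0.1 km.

SEIS8: φ = -21.14361°, λ = +135.76222°
CR-04: φ = -20.86778°, λ = +135.75806°
Δφ = 0.2758°,  Δλ = -0.0042°
a = sin²(Δφ/2) + cos φ₁ cos φ₂ sin²(Δλ/2) = 0.000006
c = 2·arcsin(√a) = 0.004815 rad = 0.2759°
d = R·c = 6371.2 × 0.004815 = 30.7 km

30.7 km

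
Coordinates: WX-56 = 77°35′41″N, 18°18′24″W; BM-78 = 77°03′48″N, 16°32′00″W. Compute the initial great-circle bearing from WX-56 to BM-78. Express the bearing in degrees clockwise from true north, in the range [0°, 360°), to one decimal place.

WX-56: φ = +77.59472°, λ = -18.30667°
BM-78: φ = +77.06333°, λ = -16.53333°
Δλ = 1.7733°
y = sin Δλ · cos φ₂ = 0.006928
x = cos φ₁ sin φ₂ − sin φ₁ cos φ₂ cos Δλ = -0.009170
θ = atan2(y, x) = 142.9280° → 142.9280° (mod 360°)

142.9°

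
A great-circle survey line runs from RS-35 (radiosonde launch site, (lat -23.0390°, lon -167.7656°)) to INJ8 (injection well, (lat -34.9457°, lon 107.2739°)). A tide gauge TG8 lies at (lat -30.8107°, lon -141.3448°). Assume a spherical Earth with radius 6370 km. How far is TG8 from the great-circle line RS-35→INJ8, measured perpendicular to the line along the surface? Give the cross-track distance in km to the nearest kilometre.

δ₁₃ = central angle RS-35→TG8 = 0.431685 rad  (haversine)
θ₁₃ = bearing RS-35→TG8 = 114.023°,  θ₁₂ = bearing RS-35→INJ8 = 238.573°
dₓₜ = R·arcsin(sin δ₁₃ · sin(θ₁₃ − θ₁₂)) = 6370·arcsin(0.41840·sin(-124.550°)) = -2241.107 km
|dₓₜ| = 2241.107 km

2241 km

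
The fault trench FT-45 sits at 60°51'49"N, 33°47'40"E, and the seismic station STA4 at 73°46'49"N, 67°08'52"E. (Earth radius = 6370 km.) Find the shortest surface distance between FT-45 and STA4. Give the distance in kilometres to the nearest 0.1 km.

1975.5 km

FT-45: φ = +60.86361°, λ = +33.79444°
STA4: φ = +73.78028°, λ = +67.14778°
Δφ = 12.9167°,  Δλ = 33.3533°
a = sin²(Δφ/2) + cos φ₁ cos φ₂ sin²(Δλ/2) = 0.023852
c = 2·arcsin(√a) = 0.310121 rad = 17.7686°
d = R·c = 6370 × 0.310121 = 1975.5 km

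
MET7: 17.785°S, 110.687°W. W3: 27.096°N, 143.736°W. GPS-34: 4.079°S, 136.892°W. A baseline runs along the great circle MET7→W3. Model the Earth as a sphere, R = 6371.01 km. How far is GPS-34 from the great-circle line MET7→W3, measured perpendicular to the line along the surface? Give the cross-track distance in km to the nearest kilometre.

δ₁₃ = central angle MET7→GPS-34 = 0.507620 rad  (haversine)
θ₁₃ = bearing MET7→GPS-34 = 295.025°,  θ₁₂ = bearing MET7→W3 = 323.729°
dₓₜ = R·arcsin(sin δ₁₃ · sin(θ₁₃ − θ₁₂)) = 6371.01·arcsin(0.48610·sin(-28.705°)) = -1501.293 km
|dₓₜ| = 1501.293 km

1501 km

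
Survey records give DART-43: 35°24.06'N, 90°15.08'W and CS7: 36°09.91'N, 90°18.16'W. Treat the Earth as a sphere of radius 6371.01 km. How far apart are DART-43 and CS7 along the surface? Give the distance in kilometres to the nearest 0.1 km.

DART-43: φ = +35.40100°, λ = -90.25133°
CS7: φ = +36.16517°, λ = -90.30267°
Δφ = 0.7642°,  Δλ = -0.0513°
a = sin²(Δφ/2) + cos φ₁ cos φ₂ sin²(Δλ/2) = 0.000045
c = 2·arcsin(√a) = 0.013357 rad = 0.7653°
d = R·c = 6371.01 × 0.013357 = 85.1 km

85.1 km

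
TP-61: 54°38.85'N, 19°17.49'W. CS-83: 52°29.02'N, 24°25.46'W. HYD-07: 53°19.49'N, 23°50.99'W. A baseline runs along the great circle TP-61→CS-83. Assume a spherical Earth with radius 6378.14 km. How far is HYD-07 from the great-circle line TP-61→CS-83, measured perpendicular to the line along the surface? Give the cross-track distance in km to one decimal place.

51.3 km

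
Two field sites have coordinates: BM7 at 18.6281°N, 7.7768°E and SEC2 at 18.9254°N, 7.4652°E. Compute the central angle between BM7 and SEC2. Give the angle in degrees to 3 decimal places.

Δφ = 0.2973°,  Δλ = -0.3116°
a = sin²(Δφ/2) + cos φ₁ cos φ₂ sin²(Δλ/2) = 0.000013
c = 2·arcsin(√a) = 0.007310 rad = 0.4188°

0.419°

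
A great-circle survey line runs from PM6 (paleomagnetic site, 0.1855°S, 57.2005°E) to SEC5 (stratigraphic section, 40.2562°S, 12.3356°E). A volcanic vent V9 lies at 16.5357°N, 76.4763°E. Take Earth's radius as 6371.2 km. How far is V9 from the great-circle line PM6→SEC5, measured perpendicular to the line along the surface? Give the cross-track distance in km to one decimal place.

δ₁₃ = central angle PM6→V9 = 0.441819 rad  (haversine)
θ₁₃ = bearing PM6→V9 = 47.741°,  θ₁₂ = bearing PM6→SEC5 = 219.875°
dₓₜ = R·arcsin(sin δ₁₃ · sin(θ₁₃ − θ₁₂)) = 6371.2·arcsin(0.42758·sin(-172.133°)) = -373.074 km
|dₓₜ| = 373.074 km

373.1 km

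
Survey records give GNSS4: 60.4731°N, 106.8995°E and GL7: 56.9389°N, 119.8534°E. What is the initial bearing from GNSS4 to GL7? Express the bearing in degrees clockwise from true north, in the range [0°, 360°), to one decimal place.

112.1°

Δλ = 12.9539°
y = sin Δλ · cos φ₂ = 0.122291
x = cos φ₁ sin φ₂ − sin φ₁ cos φ₂ cos Δλ = -0.049564
θ = atan2(y, x) = 112.0626° → 112.0626° (mod 360°)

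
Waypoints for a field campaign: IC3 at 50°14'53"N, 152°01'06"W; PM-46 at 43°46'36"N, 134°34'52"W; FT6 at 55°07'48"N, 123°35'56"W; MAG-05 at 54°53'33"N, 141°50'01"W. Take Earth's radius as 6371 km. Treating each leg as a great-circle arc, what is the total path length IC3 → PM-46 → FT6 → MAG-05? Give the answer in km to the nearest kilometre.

4147 km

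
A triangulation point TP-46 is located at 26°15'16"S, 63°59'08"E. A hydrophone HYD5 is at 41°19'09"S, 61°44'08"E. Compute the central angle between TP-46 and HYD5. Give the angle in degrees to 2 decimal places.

15.18°

TP-46: φ = -26.25444°, λ = +63.98556°
HYD5: φ = -41.31917°, λ = +61.73556°
Δφ = -15.0647°,  Δλ = -2.2500°
a = sin²(Δφ/2) + cos φ₁ cos φ₂ sin²(Δλ/2) = 0.017443
c = 2·arcsin(√a) = 0.264920 rad = 15.1788°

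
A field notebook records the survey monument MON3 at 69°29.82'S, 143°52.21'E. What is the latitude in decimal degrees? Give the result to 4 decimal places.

69.4970°S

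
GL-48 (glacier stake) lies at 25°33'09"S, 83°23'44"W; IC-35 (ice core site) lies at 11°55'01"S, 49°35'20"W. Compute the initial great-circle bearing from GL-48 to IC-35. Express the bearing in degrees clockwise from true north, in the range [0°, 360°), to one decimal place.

73.2°

GL-48: φ = -25.55250°, λ = -83.39556°
IC-35: φ = -11.91694°, λ = -49.58889°
Δλ = 33.8067°
y = sin Δλ · cos φ₂ = 0.544401
x = cos φ₁ sin φ₂ − sin φ₁ cos φ₂ cos Δλ = 0.164386
θ = atan2(y, x) = 73.1979° → 73.1979° (mod 360°)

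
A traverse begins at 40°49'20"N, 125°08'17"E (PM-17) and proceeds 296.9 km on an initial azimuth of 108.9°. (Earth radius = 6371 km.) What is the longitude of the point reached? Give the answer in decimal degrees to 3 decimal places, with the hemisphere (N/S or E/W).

128.432°E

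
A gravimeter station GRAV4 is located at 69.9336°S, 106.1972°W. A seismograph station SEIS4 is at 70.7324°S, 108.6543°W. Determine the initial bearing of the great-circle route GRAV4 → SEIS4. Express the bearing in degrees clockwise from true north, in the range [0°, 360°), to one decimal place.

Δλ = -2.4571°
y = sin Δλ · cos φ₂ = -0.014147
x = cos φ₁ sin φ₂ − sin φ₁ cos φ₂ cos Δλ = -0.014226
θ = atan2(y, x) = -135.1605° → 224.8395° (mod 360°)

224.8°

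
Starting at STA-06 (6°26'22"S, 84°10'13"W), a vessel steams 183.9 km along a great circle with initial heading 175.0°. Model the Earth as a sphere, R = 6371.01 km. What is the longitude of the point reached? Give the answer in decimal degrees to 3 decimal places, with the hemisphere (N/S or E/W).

84.025°W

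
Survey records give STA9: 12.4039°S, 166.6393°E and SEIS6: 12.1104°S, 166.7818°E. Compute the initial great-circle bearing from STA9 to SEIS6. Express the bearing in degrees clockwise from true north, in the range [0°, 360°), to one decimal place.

Δλ = 0.1425°
y = sin Δλ · cos φ₂ = 0.002432
x = cos φ₁ sin φ₂ − sin φ₁ cos φ₂ cos Δλ = 0.005122
θ = atan2(y, x) = 25.3973° → 25.3973° (mod 360°)

25.4°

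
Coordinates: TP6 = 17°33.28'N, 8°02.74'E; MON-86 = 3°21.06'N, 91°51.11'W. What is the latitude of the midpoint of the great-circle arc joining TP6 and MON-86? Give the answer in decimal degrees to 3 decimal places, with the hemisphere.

15.992°N

TP6: φ = +17.55467°, λ = +8.04567°
MON-86: φ = +3.35100°, λ = -91.85183°
Bx = cos φ₂ cos Δλ = -0.171592,  By = cos φ₂ sin Δλ = -0.983432
φₘ = atan2(sin φ₁ + sin φ₂, √((cos φ₁ + Bx)² + By²)) = 15.99226°
λₘ = λ₁ + atan2(By, cos φ₁ + Bx) = -43.46933°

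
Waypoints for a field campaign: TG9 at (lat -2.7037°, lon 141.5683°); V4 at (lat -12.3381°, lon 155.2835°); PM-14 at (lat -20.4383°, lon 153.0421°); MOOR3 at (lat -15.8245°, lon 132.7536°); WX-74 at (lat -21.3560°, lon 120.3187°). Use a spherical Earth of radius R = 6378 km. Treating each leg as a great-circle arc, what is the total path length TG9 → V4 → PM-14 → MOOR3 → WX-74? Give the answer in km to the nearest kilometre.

TG9→V4: c = 0.290602 rad, d = 1853.46 km
V4→PM-14: c = 0.146262 rad, d = 932.86 km
PM-14→MOOR3: c = 0.345734 rad, d = 2205.09 km
MOOR3→WX-74: c = 0.227100 rad, d = 1448.44 km
Total = 1853.46 + 932.86 + 2205.09 + 1448.44 = 6439.85 km

6440 km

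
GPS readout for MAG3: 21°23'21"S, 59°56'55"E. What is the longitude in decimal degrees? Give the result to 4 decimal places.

59° + 56′/60 + 55″/3600 = 59 + 0.93333 + 0.01528 = 59.9486°

59.9486°E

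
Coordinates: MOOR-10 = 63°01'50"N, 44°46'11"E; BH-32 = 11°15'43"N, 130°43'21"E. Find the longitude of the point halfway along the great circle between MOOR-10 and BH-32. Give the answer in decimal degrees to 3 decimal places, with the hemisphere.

106.653°E

MOOR-10: φ = +63.03056°, λ = +44.76972°
BH-32: φ = +11.26194°, λ = +130.72250°
Bx = cos φ₂ cos Δλ = 0.069220,  By = cos φ₂ sin Δλ = 0.978299
φₘ = atan2(sin φ₁ + sin φ₂, √((cos φ₁ + Bx)² + By²)) = 44.40887°
λₘ = λ₁ + atan2(By, cos φ₁ + Bx) = 106.65277°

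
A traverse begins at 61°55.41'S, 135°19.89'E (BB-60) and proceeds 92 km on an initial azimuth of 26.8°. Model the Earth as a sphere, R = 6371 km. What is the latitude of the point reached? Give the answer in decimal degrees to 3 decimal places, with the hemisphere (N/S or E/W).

BB-60: φ = -61.92350°, λ = +135.33150°
δ = d/R = 92/6371 = 0.014440 rad
φ₂ = arcsin(sin φ₁ cos δ + cos φ₁ sin δ cos θ)
   = arcsin(-0.88232·0.99990 + 0.47065·0.01444·0.89259) = -61.18278°
λ₂ = λ₁ + atan2(sin θ sin δ cos φ₁, cos δ − sin φ₁ sin φ₂) = 136.10542°

61.183°S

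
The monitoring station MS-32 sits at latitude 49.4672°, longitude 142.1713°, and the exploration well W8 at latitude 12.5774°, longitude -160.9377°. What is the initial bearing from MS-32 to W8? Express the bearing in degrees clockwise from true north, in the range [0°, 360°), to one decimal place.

107.9°

Δλ = 56.8910°
y = sin Δλ · cos φ₂ = 0.817532
x = cos φ₁ sin φ₂ − sin φ₁ cos φ₂ cos Δλ = -0.263676
θ = atan2(y, x) = 107.8759° → 107.8759° (mod 360°)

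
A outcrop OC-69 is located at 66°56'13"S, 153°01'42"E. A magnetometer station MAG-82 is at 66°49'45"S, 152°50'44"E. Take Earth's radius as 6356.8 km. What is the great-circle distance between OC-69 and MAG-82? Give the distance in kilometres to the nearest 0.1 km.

OC-69: φ = -66.93694°, λ = +153.02833°
MAG-82: φ = -66.82917°, λ = +152.84556°
Δφ = 0.1078°,  Δλ = -0.1828°
a = sin²(Δφ/2) + cos φ₁ cos φ₂ sin²(Δλ/2) = 0.000001
c = 2·arcsin(√a) = 0.002260 rad = 0.1295°
d = R·c = 6356.8 × 0.002260 = 14.4 km

14.4 km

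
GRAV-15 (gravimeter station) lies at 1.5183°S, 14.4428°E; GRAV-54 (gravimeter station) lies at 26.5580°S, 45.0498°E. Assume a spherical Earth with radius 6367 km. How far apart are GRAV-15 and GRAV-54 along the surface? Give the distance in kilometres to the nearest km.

4290 km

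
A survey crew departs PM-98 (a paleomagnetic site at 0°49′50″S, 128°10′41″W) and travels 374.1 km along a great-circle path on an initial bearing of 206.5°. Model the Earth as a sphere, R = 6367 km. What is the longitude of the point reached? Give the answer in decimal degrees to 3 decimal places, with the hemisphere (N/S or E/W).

129.683°W

PM-98: φ = -0.83056°, λ = -128.17806°
δ = d/R = 374.1/6367 = 0.058756 rad
φ₂ = arcsin(sin φ₁ cos δ + cos φ₁ sin δ cos θ)
   = arcsin(-0.01450·0.99827 + 0.99989·0.05872·-0.89493) = -3.84270°
λ₂ = λ₁ + atan2(sin θ sin δ cos φ₁, cos δ − sin φ₁ sin φ₂) = -129.68286°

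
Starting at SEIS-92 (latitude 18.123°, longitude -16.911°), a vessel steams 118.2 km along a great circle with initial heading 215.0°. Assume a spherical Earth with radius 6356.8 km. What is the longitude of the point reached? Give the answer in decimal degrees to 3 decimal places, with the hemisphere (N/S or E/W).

δ = d/R = 118.2/6356.8 = 0.018594 rad
φ₂ = arcsin(sin φ₁ cos δ + cos φ₁ sin δ cos θ)
   = arcsin(0.31106·0.99983 + 0.95039·0.01859·-0.81915) = 17.24925°
λ₂ = λ₁ + atan2(sin θ sin δ cos φ₁, cos δ − sin φ₁ sin φ₂) = -17.55083°

17.551°W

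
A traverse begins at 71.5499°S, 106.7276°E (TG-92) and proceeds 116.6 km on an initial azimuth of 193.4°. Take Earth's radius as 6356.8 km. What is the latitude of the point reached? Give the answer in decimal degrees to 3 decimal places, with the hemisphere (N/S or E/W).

72.571°S

δ = d/R = 116.6/6356.8 = 0.018343 rad
φ₂ = arcsin(sin φ₁ cos δ + cos φ₁ sin δ cos θ)
   = arcsin(-0.94860·0.99983 + 0.31648·0.01834·-0.97278) = -72.57060°
λ₂ = λ₁ + atan2(sin θ sin δ cos φ₁, cos δ − sin φ₁ sin φ₂) = 105.91449°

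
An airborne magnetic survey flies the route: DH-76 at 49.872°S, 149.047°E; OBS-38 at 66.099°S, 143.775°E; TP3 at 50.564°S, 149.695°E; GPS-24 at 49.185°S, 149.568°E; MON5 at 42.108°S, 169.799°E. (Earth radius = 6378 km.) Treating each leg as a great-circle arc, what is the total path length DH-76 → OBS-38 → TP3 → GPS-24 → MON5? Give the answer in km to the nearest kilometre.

5500 km

DH-76→OBS-38: c = 0.287141 rad, d = 1831.39 km
OBS-38→TP3: c = 0.276215 rad, d = 1761.70 km
TP3→GPS-24: c = 0.024110 rad, d = 153.78 km
GPS-24→MON5: c = 0.274851 rad, d = 1753.00 km
Total = 1831.39 + 1761.70 + 153.78 + 1753.00 = 5499.86 km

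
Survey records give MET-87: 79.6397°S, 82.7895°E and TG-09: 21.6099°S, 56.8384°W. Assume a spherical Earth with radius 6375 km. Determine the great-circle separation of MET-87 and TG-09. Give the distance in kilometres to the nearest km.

8502 km

Δφ = 58.0298°,  Δλ = -139.6279°
a = sin²(Δφ/2) + cos φ₁ cos φ₂ sin²(Δλ/2) = 0.382550
c = 2·arcsin(√a) = 1.333680 rad = 76.4142°
d = R·c = 6375 × 1.333680 = 8502.2 km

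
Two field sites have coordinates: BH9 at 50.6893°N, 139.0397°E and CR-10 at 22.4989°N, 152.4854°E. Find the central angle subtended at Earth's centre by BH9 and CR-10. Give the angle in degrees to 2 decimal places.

30.08°

Δφ = -28.1904°,  Δλ = 13.4457°
a = sin²(Δφ/2) + cos φ₁ cos φ₂ sin²(Δλ/2) = 0.067330
c = 2·arcsin(√a) = 0.524968 rad = 30.0785°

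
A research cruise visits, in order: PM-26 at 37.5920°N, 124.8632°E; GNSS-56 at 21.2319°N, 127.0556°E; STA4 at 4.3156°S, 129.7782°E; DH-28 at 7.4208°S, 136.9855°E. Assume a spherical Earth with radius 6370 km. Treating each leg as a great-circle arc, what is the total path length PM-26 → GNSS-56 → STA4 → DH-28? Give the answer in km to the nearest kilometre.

5555 km

PM-26→GNSS-56: c = 0.287451 rad, d = 1831.06 km
GNSS-56→STA4: c = 0.448315 rad, d = 2855.76 km
STA4→DH-28: c = 0.136349 rad, d = 868.54 km
Total = 1831.06 + 2855.76 + 868.54 = 5555.37 km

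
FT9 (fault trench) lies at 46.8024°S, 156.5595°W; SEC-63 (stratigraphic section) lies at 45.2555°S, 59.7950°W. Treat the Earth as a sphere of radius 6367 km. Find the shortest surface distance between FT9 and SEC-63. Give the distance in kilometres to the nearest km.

Δφ = 1.5469°,  Δλ = 96.7645°
a = sin²(Δφ/2) + cos φ₁ cos φ₂ sin²(Δλ/2) = 0.269493
c = 2·arcsin(√a) = 1.091658 rad = 62.5474°
d = R·c = 6367 × 1.091658 = 6950.6 km

6951 km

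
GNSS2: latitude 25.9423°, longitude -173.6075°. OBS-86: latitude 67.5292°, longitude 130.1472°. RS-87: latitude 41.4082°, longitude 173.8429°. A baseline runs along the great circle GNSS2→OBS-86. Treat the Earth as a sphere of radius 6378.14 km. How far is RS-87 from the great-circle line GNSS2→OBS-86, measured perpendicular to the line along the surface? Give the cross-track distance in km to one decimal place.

δ₁₃ = central angle GNSS2→RS-87 = 0.324922 rad  (haversine)
θ₁₃ = bearing GNSS2→RS-87 = 329.303°,  θ₁₂ = bearing GNSS2→OBS-86 = 336.705°
dₓₜ = R·arcsin(sin δ₁₃ · sin(θ₁₃ − θ₁₂)) = 6378.14·arcsin(0.31923·sin(-7.402°)) = -262.376 km
|dₓₜ| = 262.376 km

262.4 km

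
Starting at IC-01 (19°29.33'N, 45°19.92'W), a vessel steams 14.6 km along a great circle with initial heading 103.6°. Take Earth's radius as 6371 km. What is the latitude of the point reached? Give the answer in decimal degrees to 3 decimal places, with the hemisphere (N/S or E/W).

IC-01: φ = +19.48883°, λ = -45.33200°
δ = d/R = 14.6/6371 = 0.002292 rad
φ₂ = arcsin(sin φ₁ cos δ + cos φ₁ sin δ cos θ)
   = arcsin(0.33362·1.00000 + 0.94271·0.00229·-0.23514) = 19.45791°
λ₂ = λ₁ + atan2(sin θ sin δ cos φ₁, cos δ − sin φ₁ sin φ₂) = -45.19665°

19.458°N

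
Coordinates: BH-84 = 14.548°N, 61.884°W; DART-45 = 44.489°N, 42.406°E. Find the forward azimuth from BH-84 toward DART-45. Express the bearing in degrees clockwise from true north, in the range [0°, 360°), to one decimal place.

43.7°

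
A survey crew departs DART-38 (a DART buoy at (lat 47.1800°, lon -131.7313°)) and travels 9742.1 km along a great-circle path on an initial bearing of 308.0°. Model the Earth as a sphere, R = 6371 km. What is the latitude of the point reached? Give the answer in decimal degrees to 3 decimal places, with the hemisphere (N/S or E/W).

26.657°N

δ = d/R = 9742.1/6371 = 1.529132 rad
φ₂ = arcsin(sin φ₁ cos δ + cos φ₁ sin δ cos θ)
   = arcsin(0.73349·0.04165 + 0.67970·0.99913·0.61566) = 26.65723°
λ₂ = λ₁ + atan2(sin θ sin δ cos φ₁, cos δ − sin φ₁ sin φ₂) = 110.02806°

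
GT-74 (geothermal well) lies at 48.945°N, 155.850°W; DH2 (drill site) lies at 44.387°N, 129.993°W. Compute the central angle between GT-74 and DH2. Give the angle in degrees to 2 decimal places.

18.22°

Δφ = -4.5580°,  Δλ = 25.8570°
a = sin²(Δφ/2) + cos φ₁ cos φ₂ sin²(Δλ/2) = 0.025076
c = 2·arcsin(√a) = 0.318048 rad = 18.2228°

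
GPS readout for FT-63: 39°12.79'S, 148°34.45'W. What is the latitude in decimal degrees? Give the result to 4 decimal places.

39.2132°S

39° + 12.79′/60 = 39 + 0.21317 = 39.2132°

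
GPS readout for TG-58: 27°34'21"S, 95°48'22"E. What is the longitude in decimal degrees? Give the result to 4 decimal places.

95° + 48′/60 + 22″/3600 = 95 + 0.80000 + 0.00611 = 95.8061°

95.8061°E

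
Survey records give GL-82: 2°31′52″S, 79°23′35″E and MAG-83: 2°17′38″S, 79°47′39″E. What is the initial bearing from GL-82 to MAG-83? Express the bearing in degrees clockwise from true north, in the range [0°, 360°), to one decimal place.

59.4°

GL-82: φ = -2.53111°, λ = +79.39306°
MAG-83: φ = -2.29389°, λ = +79.79417°
Δλ = 0.4011°
y = sin Δλ · cos φ₂ = 0.006995
x = cos φ₁ sin φ₂ − sin φ₁ cos φ₂ cos Δλ = 0.004139
θ = atan2(y, x) = 59.3857° → 59.3857° (mod 360°)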